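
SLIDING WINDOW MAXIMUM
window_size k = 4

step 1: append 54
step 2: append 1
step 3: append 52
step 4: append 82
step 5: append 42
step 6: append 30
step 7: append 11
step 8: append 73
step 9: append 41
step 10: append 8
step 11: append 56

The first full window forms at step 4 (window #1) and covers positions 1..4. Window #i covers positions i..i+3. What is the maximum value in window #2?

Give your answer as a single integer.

Answer: 82

Derivation:
step 1: append 54 -> window=[54] (not full yet)
step 2: append 1 -> window=[54, 1] (not full yet)
step 3: append 52 -> window=[54, 1, 52] (not full yet)
step 4: append 82 -> window=[54, 1, 52, 82] -> max=82
step 5: append 42 -> window=[1, 52, 82, 42] -> max=82
Window #2 max = 82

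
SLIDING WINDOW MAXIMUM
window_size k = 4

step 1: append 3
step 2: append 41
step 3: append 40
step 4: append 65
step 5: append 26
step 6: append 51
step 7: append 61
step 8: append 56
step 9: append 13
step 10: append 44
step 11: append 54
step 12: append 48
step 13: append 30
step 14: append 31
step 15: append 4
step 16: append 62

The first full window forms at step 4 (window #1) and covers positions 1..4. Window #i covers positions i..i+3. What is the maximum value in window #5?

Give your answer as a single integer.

Answer: 61

Derivation:
step 1: append 3 -> window=[3] (not full yet)
step 2: append 41 -> window=[3, 41] (not full yet)
step 3: append 40 -> window=[3, 41, 40] (not full yet)
step 4: append 65 -> window=[3, 41, 40, 65] -> max=65
step 5: append 26 -> window=[41, 40, 65, 26] -> max=65
step 6: append 51 -> window=[40, 65, 26, 51] -> max=65
step 7: append 61 -> window=[65, 26, 51, 61] -> max=65
step 8: append 56 -> window=[26, 51, 61, 56] -> max=61
Window #5 max = 61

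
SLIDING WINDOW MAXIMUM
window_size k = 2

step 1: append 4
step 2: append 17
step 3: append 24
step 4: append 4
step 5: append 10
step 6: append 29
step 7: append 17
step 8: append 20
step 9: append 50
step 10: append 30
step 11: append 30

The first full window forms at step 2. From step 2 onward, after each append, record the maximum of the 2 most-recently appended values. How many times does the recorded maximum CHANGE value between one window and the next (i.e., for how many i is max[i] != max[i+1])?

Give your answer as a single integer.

step 1: append 4 -> window=[4] (not full yet)
step 2: append 17 -> window=[4, 17] -> max=17
step 3: append 24 -> window=[17, 24] -> max=24
step 4: append 4 -> window=[24, 4] -> max=24
step 5: append 10 -> window=[4, 10] -> max=10
step 6: append 29 -> window=[10, 29] -> max=29
step 7: append 17 -> window=[29, 17] -> max=29
step 8: append 20 -> window=[17, 20] -> max=20
step 9: append 50 -> window=[20, 50] -> max=50
step 10: append 30 -> window=[50, 30] -> max=50
step 11: append 30 -> window=[30, 30] -> max=30
Recorded maximums: 17 24 24 10 29 29 20 50 50 30
Changes between consecutive maximums: 6

Answer: 6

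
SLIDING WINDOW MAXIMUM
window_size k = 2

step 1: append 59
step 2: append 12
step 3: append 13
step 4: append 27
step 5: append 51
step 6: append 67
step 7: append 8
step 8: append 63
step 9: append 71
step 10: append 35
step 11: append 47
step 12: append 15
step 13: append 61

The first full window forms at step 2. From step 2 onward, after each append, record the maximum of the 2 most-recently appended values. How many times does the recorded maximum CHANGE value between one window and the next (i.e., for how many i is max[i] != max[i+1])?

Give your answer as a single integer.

Answer: 8

Derivation:
step 1: append 59 -> window=[59] (not full yet)
step 2: append 12 -> window=[59, 12] -> max=59
step 3: append 13 -> window=[12, 13] -> max=13
step 4: append 27 -> window=[13, 27] -> max=27
step 5: append 51 -> window=[27, 51] -> max=51
step 6: append 67 -> window=[51, 67] -> max=67
step 7: append 8 -> window=[67, 8] -> max=67
step 8: append 63 -> window=[8, 63] -> max=63
step 9: append 71 -> window=[63, 71] -> max=71
step 10: append 35 -> window=[71, 35] -> max=71
step 11: append 47 -> window=[35, 47] -> max=47
step 12: append 15 -> window=[47, 15] -> max=47
step 13: append 61 -> window=[15, 61] -> max=61
Recorded maximums: 59 13 27 51 67 67 63 71 71 47 47 61
Changes between consecutive maximums: 8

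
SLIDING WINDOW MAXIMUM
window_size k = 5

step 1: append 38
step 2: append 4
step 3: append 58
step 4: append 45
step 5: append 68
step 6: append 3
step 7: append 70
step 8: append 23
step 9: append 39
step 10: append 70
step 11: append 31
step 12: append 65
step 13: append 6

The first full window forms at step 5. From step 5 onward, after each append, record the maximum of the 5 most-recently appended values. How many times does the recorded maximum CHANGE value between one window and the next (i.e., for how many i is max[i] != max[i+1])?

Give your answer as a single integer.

step 1: append 38 -> window=[38] (not full yet)
step 2: append 4 -> window=[38, 4] (not full yet)
step 3: append 58 -> window=[38, 4, 58] (not full yet)
step 4: append 45 -> window=[38, 4, 58, 45] (not full yet)
step 5: append 68 -> window=[38, 4, 58, 45, 68] -> max=68
step 6: append 3 -> window=[4, 58, 45, 68, 3] -> max=68
step 7: append 70 -> window=[58, 45, 68, 3, 70] -> max=70
step 8: append 23 -> window=[45, 68, 3, 70, 23] -> max=70
step 9: append 39 -> window=[68, 3, 70, 23, 39] -> max=70
step 10: append 70 -> window=[3, 70, 23, 39, 70] -> max=70
step 11: append 31 -> window=[70, 23, 39, 70, 31] -> max=70
step 12: append 65 -> window=[23, 39, 70, 31, 65] -> max=70
step 13: append 6 -> window=[39, 70, 31, 65, 6] -> max=70
Recorded maximums: 68 68 70 70 70 70 70 70 70
Changes between consecutive maximums: 1

Answer: 1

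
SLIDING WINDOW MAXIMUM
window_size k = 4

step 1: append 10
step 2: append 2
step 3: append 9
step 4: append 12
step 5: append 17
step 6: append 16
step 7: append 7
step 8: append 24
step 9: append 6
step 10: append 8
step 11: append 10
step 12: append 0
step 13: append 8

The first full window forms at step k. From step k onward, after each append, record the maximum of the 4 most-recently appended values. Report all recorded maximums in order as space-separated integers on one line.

step 1: append 10 -> window=[10] (not full yet)
step 2: append 2 -> window=[10, 2] (not full yet)
step 3: append 9 -> window=[10, 2, 9] (not full yet)
step 4: append 12 -> window=[10, 2, 9, 12] -> max=12
step 5: append 17 -> window=[2, 9, 12, 17] -> max=17
step 6: append 16 -> window=[9, 12, 17, 16] -> max=17
step 7: append 7 -> window=[12, 17, 16, 7] -> max=17
step 8: append 24 -> window=[17, 16, 7, 24] -> max=24
step 9: append 6 -> window=[16, 7, 24, 6] -> max=24
step 10: append 8 -> window=[7, 24, 6, 8] -> max=24
step 11: append 10 -> window=[24, 6, 8, 10] -> max=24
step 12: append 0 -> window=[6, 8, 10, 0] -> max=10
step 13: append 8 -> window=[8, 10, 0, 8] -> max=10

Answer: 12 17 17 17 24 24 24 24 10 10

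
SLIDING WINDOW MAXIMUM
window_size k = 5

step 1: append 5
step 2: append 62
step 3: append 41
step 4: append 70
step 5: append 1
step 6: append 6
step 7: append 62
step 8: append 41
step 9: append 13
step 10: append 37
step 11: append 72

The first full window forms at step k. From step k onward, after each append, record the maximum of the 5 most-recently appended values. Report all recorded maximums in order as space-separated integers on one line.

step 1: append 5 -> window=[5] (not full yet)
step 2: append 62 -> window=[5, 62] (not full yet)
step 3: append 41 -> window=[5, 62, 41] (not full yet)
step 4: append 70 -> window=[5, 62, 41, 70] (not full yet)
step 5: append 1 -> window=[5, 62, 41, 70, 1] -> max=70
step 6: append 6 -> window=[62, 41, 70, 1, 6] -> max=70
step 7: append 62 -> window=[41, 70, 1, 6, 62] -> max=70
step 8: append 41 -> window=[70, 1, 6, 62, 41] -> max=70
step 9: append 13 -> window=[1, 6, 62, 41, 13] -> max=62
step 10: append 37 -> window=[6, 62, 41, 13, 37] -> max=62
step 11: append 72 -> window=[62, 41, 13, 37, 72] -> max=72

Answer: 70 70 70 70 62 62 72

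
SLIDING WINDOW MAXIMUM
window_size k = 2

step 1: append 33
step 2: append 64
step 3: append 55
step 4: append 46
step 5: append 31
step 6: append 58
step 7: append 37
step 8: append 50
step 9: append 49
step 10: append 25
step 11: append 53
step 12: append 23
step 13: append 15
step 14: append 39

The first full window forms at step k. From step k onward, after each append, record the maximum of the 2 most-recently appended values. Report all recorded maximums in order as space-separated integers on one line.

step 1: append 33 -> window=[33] (not full yet)
step 2: append 64 -> window=[33, 64] -> max=64
step 3: append 55 -> window=[64, 55] -> max=64
step 4: append 46 -> window=[55, 46] -> max=55
step 5: append 31 -> window=[46, 31] -> max=46
step 6: append 58 -> window=[31, 58] -> max=58
step 7: append 37 -> window=[58, 37] -> max=58
step 8: append 50 -> window=[37, 50] -> max=50
step 9: append 49 -> window=[50, 49] -> max=50
step 10: append 25 -> window=[49, 25] -> max=49
step 11: append 53 -> window=[25, 53] -> max=53
step 12: append 23 -> window=[53, 23] -> max=53
step 13: append 15 -> window=[23, 15] -> max=23
step 14: append 39 -> window=[15, 39] -> max=39

Answer: 64 64 55 46 58 58 50 50 49 53 53 23 39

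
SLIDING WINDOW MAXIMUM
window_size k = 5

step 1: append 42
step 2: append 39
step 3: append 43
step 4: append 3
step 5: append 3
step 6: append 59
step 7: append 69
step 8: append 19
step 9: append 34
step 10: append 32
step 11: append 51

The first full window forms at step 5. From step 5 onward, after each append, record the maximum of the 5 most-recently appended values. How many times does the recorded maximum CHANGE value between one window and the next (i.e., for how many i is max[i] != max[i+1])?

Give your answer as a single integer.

step 1: append 42 -> window=[42] (not full yet)
step 2: append 39 -> window=[42, 39] (not full yet)
step 3: append 43 -> window=[42, 39, 43] (not full yet)
step 4: append 3 -> window=[42, 39, 43, 3] (not full yet)
step 5: append 3 -> window=[42, 39, 43, 3, 3] -> max=43
step 6: append 59 -> window=[39, 43, 3, 3, 59] -> max=59
step 7: append 69 -> window=[43, 3, 3, 59, 69] -> max=69
step 8: append 19 -> window=[3, 3, 59, 69, 19] -> max=69
step 9: append 34 -> window=[3, 59, 69, 19, 34] -> max=69
step 10: append 32 -> window=[59, 69, 19, 34, 32] -> max=69
step 11: append 51 -> window=[69, 19, 34, 32, 51] -> max=69
Recorded maximums: 43 59 69 69 69 69 69
Changes between consecutive maximums: 2

Answer: 2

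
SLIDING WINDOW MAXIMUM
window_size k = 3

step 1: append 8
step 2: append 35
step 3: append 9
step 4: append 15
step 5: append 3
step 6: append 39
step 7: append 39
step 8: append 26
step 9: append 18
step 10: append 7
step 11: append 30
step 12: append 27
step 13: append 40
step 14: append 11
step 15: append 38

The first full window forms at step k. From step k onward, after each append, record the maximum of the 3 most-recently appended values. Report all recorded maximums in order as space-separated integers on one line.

step 1: append 8 -> window=[8] (not full yet)
step 2: append 35 -> window=[8, 35] (not full yet)
step 3: append 9 -> window=[8, 35, 9] -> max=35
step 4: append 15 -> window=[35, 9, 15] -> max=35
step 5: append 3 -> window=[9, 15, 3] -> max=15
step 6: append 39 -> window=[15, 3, 39] -> max=39
step 7: append 39 -> window=[3, 39, 39] -> max=39
step 8: append 26 -> window=[39, 39, 26] -> max=39
step 9: append 18 -> window=[39, 26, 18] -> max=39
step 10: append 7 -> window=[26, 18, 7] -> max=26
step 11: append 30 -> window=[18, 7, 30] -> max=30
step 12: append 27 -> window=[7, 30, 27] -> max=30
step 13: append 40 -> window=[30, 27, 40] -> max=40
step 14: append 11 -> window=[27, 40, 11] -> max=40
step 15: append 38 -> window=[40, 11, 38] -> max=40

Answer: 35 35 15 39 39 39 39 26 30 30 40 40 40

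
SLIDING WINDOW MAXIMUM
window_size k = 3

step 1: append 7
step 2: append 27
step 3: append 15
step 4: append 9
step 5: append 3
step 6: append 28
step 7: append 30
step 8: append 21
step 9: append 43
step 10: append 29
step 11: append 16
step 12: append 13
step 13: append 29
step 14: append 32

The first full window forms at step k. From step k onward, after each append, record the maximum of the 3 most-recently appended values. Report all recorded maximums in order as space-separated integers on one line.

Answer: 27 27 15 28 30 30 43 43 43 29 29 32

Derivation:
step 1: append 7 -> window=[7] (not full yet)
step 2: append 27 -> window=[7, 27] (not full yet)
step 3: append 15 -> window=[7, 27, 15] -> max=27
step 4: append 9 -> window=[27, 15, 9] -> max=27
step 5: append 3 -> window=[15, 9, 3] -> max=15
step 6: append 28 -> window=[9, 3, 28] -> max=28
step 7: append 30 -> window=[3, 28, 30] -> max=30
step 8: append 21 -> window=[28, 30, 21] -> max=30
step 9: append 43 -> window=[30, 21, 43] -> max=43
step 10: append 29 -> window=[21, 43, 29] -> max=43
step 11: append 16 -> window=[43, 29, 16] -> max=43
step 12: append 13 -> window=[29, 16, 13] -> max=29
step 13: append 29 -> window=[16, 13, 29] -> max=29
step 14: append 32 -> window=[13, 29, 32] -> max=32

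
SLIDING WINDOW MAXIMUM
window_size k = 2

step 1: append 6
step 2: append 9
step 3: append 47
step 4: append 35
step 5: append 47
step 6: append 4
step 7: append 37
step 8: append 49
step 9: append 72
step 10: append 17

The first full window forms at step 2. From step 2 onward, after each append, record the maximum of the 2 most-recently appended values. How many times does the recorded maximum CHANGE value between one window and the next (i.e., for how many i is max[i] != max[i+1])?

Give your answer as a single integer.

Answer: 4

Derivation:
step 1: append 6 -> window=[6] (not full yet)
step 2: append 9 -> window=[6, 9] -> max=9
step 3: append 47 -> window=[9, 47] -> max=47
step 4: append 35 -> window=[47, 35] -> max=47
step 5: append 47 -> window=[35, 47] -> max=47
step 6: append 4 -> window=[47, 4] -> max=47
step 7: append 37 -> window=[4, 37] -> max=37
step 8: append 49 -> window=[37, 49] -> max=49
step 9: append 72 -> window=[49, 72] -> max=72
step 10: append 17 -> window=[72, 17] -> max=72
Recorded maximums: 9 47 47 47 47 37 49 72 72
Changes between consecutive maximums: 4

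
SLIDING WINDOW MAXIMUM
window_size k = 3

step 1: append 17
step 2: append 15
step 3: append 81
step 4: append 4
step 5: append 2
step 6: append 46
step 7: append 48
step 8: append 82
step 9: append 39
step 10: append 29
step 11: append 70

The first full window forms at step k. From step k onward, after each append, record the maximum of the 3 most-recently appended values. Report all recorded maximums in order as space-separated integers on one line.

Answer: 81 81 81 46 48 82 82 82 70

Derivation:
step 1: append 17 -> window=[17] (not full yet)
step 2: append 15 -> window=[17, 15] (not full yet)
step 3: append 81 -> window=[17, 15, 81] -> max=81
step 4: append 4 -> window=[15, 81, 4] -> max=81
step 5: append 2 -> window=[81, 4, 2] -> max=81
step 6: append 46 -> window=[4, 2, 46] -> max=46
step 7: append 48 -> window=[2, 46, 48] -> max=48
step 8: append 82 -> window=[46, 48, 82] -> max=82
step 9: append 39 -> window=[48, 82, 39] -> max=82
step 10: append 29 -> window=[82, 39, 29] -> max=82
step 11: append 70 -> window=[39, 29, 70] -> max=70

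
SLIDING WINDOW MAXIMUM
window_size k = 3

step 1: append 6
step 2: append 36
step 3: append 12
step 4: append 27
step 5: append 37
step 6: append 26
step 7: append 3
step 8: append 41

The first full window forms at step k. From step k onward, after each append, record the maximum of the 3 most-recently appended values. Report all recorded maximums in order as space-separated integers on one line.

step 1: append 6 -> window=[6] (not full yet)
step 2: append 36 -> window=[6, 36] (not full yet)
step 3: append 12 -> window=[6, 36, 12] -> max=36
step 4: append 27 -> window=[36, 12, 27] -> max=36
step 5: append 37 -> window=[12, 27, 37] -> max=37
step 6: append 26 -> window=[27, 37, 26] -> max=37
step 7: append 3 -> window=[37, 26, 3] -> max=37
step 8: append 41 -> window=[26, 3, 41] -> max=41

Answer: 36 36 37 37 37 41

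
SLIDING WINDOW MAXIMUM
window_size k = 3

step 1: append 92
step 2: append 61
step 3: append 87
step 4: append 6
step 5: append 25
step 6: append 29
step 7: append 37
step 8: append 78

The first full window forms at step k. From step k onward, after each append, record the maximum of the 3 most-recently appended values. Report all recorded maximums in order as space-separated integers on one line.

Answer: 92 87 87 29 37 78

Derivation:
step 1: append 92 -> window=[92] (not full yet)
step 2: append 61 -> window=[92, 61] (not full yet)
step 3: append 87 -> window=[92, 61, 87] -> max=92
step 4: append 6 -> window=[61, 87, 6] -> max=87
step 5: append 25 -> window=[87, 6, 25] -> max=87
step 6: append 29 -> window=[6, 25, 29] -> max=29
step 7: append 37 -> window=[25, 29, 37] -> max=37
step 8: append 78 -> window=[29, 37, 78] -> max=78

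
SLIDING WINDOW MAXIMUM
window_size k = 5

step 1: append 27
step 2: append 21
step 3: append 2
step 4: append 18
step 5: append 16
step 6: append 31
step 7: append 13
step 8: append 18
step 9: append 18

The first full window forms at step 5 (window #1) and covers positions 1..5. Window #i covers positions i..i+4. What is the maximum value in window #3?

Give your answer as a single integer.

Answer: 31

Derivation:
step 1: append 27 -> window=[27] (not full yet)
step 2: append 21 -> window=[27, 21] (not full yet)
step 3: append 2 -> window=[27, 21, 2] (not full yet)
step 4: append 18 -> window=[27, 21, 2, 18] (not full yet)
step 5: append 16 -> window=[27, 21, 2, 18, 16] -> max=27
step 6: append 31 -> window=[21, 2, 18, 16, 31] -> max=31
step 7: append 13 -> window=[2, 18, 16, 31, 13] -> max=31
Window #3 max = 31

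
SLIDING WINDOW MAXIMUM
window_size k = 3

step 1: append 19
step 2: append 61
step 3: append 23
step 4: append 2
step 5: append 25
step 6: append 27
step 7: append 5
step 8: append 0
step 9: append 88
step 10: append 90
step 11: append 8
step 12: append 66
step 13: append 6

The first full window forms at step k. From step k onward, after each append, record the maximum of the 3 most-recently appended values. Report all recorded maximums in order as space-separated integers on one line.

step 1: append 19 -> window=[19] (not full yet)
step 2: append 61 -> window=[19, 61] (not full yet)
step 3: append 23 -> window=[19, 61, 23] -> max=61
step 4: append 2 -> window=[61, 23, 2] -> max=61
step 5: append 25 -> window=[23, 2, 25] -> max=25
step 6: append 27 -> window=[2, 25, 27] -> max=27
step 7: append 5 -> window=[25, 27, 5] -> max=27
step 8: append 0 -> window=[27, 5, 0] -> max=27
step 9: append 88 -> window=[5, 0, 88] -> max=88
step 10: append 90 -> window=[0, 88, 90] -> max=90
step 11: append 8 -> window=[88, 90, 8] -> max=90
step 12: append 66 -> window=[90, 8, 66] -> max=90
step 13: append 6 -> window=[8, 66, 6] -> max=66

Answer: 61 61 25 27 27 27 88 90 90 90 66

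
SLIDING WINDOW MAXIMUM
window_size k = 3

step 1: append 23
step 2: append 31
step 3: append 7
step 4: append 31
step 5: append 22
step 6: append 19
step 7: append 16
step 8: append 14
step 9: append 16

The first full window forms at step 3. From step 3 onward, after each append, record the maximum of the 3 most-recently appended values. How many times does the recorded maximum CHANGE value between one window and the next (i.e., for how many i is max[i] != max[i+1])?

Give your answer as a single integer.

step 1: append 23 -> window=[23] (not full yet)
step 2: append 31 -> window=[23, 31] (not full yet)
step 3: append 7 -> window=[23, 31, 7] -> max=31
step 4: append 31 -> window=[31, 7, 31] -> max=31
step 5: append 22 -> window=[7, 31, 22] -> max=31
step 6: append 19 -> window=[31, 22, 19] -> max=31
step 7: append 16 -> window=[22, 19, 16] -> max=22
step 8: append 14 -> window=[19, 16, 14] -> max=19
step 9: append 16 -> window=[16, 14, 16] -> max=16
Recorded maximums: 31 31 31 31 22 19 16
Changes between consecutive maximums: 3

Answer: 3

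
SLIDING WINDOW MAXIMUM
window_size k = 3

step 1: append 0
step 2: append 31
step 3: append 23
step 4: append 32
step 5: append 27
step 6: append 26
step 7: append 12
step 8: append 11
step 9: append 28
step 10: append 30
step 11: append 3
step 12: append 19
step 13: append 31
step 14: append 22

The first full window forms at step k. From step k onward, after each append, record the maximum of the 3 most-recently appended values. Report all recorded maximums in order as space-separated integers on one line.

Answer: 31 32 32 32 27 26 28 30 30 30 31 31

Derivation:
step 1: append 0 -> window=[0] (not full yet)
step 2: append 31 -> window=[0, 31] (not full yet)
step 3: append 23 -> window=[0, 31, 23] -> max=31
step 4: append 32 -> window=[31, 23, 32] -> max=32
step 5: append 27 -> window=[23, 32, 27] -> max=32
step 6: append 26 -> window=[32, 27, 26] -> max=32
step 7: append 12 -> window=[27, 26, 12] -> max=27
step 8: append 11 -> window=[26, 12, 11] -> max=26
step 9: append 28 -> window=[12, 11, 28] -> max=28
step 10: append 30 -> window=[11, 28, 30] -> max=30
step 11: append 3 -> window=[28, 30, 3] -> max=30
step 12: append 19 -> window=[30, 3, 19] -> max=30
step 13: append 31 -> window=[3, 19, 31] -> max=31
step 14: append 22 -> window=[19, 31, 22] -> max=31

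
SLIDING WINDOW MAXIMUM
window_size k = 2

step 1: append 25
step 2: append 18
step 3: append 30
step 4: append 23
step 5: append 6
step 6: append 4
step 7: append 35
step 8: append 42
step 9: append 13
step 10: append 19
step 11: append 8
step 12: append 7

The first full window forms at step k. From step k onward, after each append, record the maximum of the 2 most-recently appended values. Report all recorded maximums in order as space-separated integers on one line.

Answer: 25 30 30 23 6 35 42 42 19 19 8

Derivation:
step 1: append 25 -> window=[25] (not full yet)
step 2: append 18 -> window=[25, 18] -> max=25
step 3: append 30 -> window=[18, 30] -> max=30
step 4: append 23 -> window=[30, 23] -> max=30
step 5: append 6 -> window=[23, 6] -> max=23
step 6: append 4 -> window=[6, 4] -> max=6
step 7: append 35 -> window=[4, 35] -> max=35
step 8: append 42 -> window=[35, 42] -> max=42
step 9: append 13 -> window=[42, 13] -> max=42
step 10: append 19 -> window=[13, 19] -> max=19
step 11: append 8 -> window=[19, 8] -> max=19
step 12: append 7 -> window=[8, 7] -> max=8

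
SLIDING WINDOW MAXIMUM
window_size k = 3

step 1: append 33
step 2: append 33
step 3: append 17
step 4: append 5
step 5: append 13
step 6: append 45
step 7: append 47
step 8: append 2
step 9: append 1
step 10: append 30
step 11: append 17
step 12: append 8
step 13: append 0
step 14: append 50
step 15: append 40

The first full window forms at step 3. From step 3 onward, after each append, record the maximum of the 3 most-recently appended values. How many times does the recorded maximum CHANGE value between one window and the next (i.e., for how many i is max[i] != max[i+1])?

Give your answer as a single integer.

Answer: 6

Derivation:
step 1: append 33 -> window=[33] (not full yet)
step 2: append 33 -> window=[33, 33] (not full yet)
step 3: append 17 -> window=[33, 33, 17] -> max=33
step 4: append 5 -> window=[33, 17, 5] -> max=33
step 5: append 13 -> window=[17, 5, 13] -> max=17
step 6: append 45 -> window=[5, 13, 45] -> max=45
step 7: append 47 -> window=[13, 45, 47] -> max=47
step 8: append 2 -> window=[45, 47, 2] -> max=47
step 9: append 1 -> window=[47, 2, 1] -> max=47
step 10: append 30 -> window=[2, 1, 30] -> max=30
step 11: append 17 -> window=[1, 30, 17] -> max=30
step 12: append 8 -> window=[30, 17, 8] -> max=30
step 13: append 0 -> window=[17, 8, 0] -> max=17
step 14: append 50 -> window=[8, 0, 50] -> max=50
step 15: append 40 -> window=[0, 50, 40] -> max=50
Recorded maximums: 33 33 17 45 47 47 47 30 30 30 17 50 50
Changes between consecutive maximums: 6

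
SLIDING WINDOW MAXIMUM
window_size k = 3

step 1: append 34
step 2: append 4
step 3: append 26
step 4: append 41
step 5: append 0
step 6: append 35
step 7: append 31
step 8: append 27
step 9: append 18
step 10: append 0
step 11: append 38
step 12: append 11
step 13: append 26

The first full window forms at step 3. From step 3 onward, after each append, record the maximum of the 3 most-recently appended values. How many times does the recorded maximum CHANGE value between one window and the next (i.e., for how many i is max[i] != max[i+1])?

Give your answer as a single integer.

step 1: append 34 -> window=[34] (not full yet)
step 2: append 4 -> window=[34, 4] (not full yet)
step 3: append 26 -> window=[34, 4, 26] -> max=34
step 4: append 41 -> window=[4, 26, 41] -> max=41
step 5: append 0 -> window=[26, 41, 0] -> max=41
step 6: append 35 -> window=[41, 0, 35] -> max=41
step 7: append 31 -> window=[0, 35, 31] -> max=35
step 8: append 27 -> window=[35, 31, 27] -> max=35
step 9: append 18 -> window=[31, 27, 18] -> max=31
step 10: append 0 -> window=[27, 18, 0] -> max=27
step 11: append 38 -> window=[18, 0, 38] -> max=38
step 12: append 11 -> window=[0, 38, 11] -> max=38
step 13: append 26 -> window=[38, 11, 26] -> max=38
Recorded maximums: 34 41 41 41 35 35 31 27 38 38 38
Changes between consecutive maximums: 5

Answer: 5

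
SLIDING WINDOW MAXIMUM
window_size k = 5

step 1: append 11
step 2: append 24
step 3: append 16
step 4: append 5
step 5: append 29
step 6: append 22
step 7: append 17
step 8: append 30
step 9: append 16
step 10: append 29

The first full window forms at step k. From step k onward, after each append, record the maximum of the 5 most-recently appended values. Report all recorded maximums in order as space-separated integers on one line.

step 1: append 11 -> window=[11] (not full yet)
step 2: append 24 -> window=[11, 24] (not full yet)
step 3: append 16 -> window=[11, 24, 16] (not full yet)
step 4: append 5 -> window=[11, 24, 16, 5] (not full yet)
step 5: append 29 -> window=[11, 24, 16, 5, 29] -> max=29
step 6: append 22 -> window=[24, 16, 5, 29, 22] -> max=29
step 7: append 17 -> window=[16, 5, 29, 22, 17] -> max=29
step 8: append 30 -> window=[5, 29, 22, 17, 30] -> max=30
step 9: append 16 -> window=[29, 22, 17, 30, 16] -> max=30
step 10: append 29 -> window=[22, 17, 30, 16, 29] -> max=30

Answer: 29 29 29 30 30 30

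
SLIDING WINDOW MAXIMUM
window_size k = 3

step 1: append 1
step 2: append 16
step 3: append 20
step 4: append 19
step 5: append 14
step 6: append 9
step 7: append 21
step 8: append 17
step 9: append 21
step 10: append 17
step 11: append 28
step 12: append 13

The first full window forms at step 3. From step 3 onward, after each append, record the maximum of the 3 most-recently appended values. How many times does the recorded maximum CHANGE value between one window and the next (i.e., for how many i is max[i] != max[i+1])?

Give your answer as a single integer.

Answer: 3

Derivation:
step 1: append 1 -> window=[1] (not full yet)
step 2: append 16 -> window=[1, 16] (not full yet)
step 3: append 20 -> window=[1, 16, 20] -> max=20
step 4: append 19 -> window=[16, 20, 19] -> max=20
step 5: append 14 -> window=[20, 19, 14] -> max=20
step 6: append 9 -> window=[19, 14, 9] -> max=19
step 7: append 21 -> window=[14, 9, 21] -> max=21
step 8: append 17 -> window=[9, 21, 17] -> max=21
step 9: append 21 -> window=[21, 17, 21] -> max=21
step 10: append 17 -> window=[17, 21, 17] -> max=21
step 11: append 28 -> window=[21, 17, 28] -> max=28
step 12: append 13 -> window=[17, 28, 13] -> max=28
Recorded maximums: 20 20 20 19 21 21 21 21 28 28
Changes between consecutive maximums: 3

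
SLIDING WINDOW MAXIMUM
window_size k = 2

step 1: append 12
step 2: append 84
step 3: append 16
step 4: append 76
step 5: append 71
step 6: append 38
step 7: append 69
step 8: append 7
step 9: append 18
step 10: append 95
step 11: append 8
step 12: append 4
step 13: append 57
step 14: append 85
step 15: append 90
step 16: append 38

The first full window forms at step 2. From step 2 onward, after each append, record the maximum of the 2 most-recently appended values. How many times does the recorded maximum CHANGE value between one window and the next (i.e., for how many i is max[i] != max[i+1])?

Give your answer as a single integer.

step 1: append 12 -> window=[12] (not full yet)
step 2: append 84 -> window=[12, 84] -> max=84
step 3: append 16 -> window=[84, 16] -> max=84
step 4: append 76 -> window=[16, 76] -> max=76
step 5: append 71 -> window=[76, 71] -> max=76
step 6: append 38 -> window=[71, 38] -> max=71
step 7: append 69 -> window=[38, 69] -> max=69
step 8: append 7 -> window=[69, 7] -> max=69
step 9: append 18 -> window=[7, 18] -> max=18
step 10: append 95 -> window=[18, 95] -> max=95
step 11: append 8 -> window=[95, 8] -> max=95
step 12: append 4 -> window=[8, 4] -> max=8
step 13: append 57 -> window=[4, 57] -> max=57
step 14: append 85 -> window=[57, 85] -> max=85
step 15: append 90 -> window=[85, 90] -> max=90
step 16: append 38 -> window=[90, 38] -> max=90
Recorded maximums: 84 84 76 76 71 69 69 18 95 95 8 57 85 90 90
Changes between consecutive maximums: 9

Answer: 9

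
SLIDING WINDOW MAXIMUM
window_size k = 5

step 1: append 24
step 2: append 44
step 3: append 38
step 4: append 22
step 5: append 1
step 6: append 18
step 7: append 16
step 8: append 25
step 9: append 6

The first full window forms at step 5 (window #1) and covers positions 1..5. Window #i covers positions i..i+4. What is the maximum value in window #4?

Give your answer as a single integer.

Answer: 25

Derivation:
step 1: append 24 -> window=[24] (not full yet)
step 2: append 44 -> window=[24, 44] (not full yet)
step 3: append 38 -> window=[24, 44, 38] (not full yet)
step 4: append 22 -> window=[24, 44, 38, 22] (not full yet)
step 5: append 1 -> window=[24, 44, 38, 22, 1] -> max=44
step 6: append 18 -> window=[44, 38, 22, 1, 18] -> max=44
step 7: append 16 -> window=[38, 22, 1, 18, 16] -> max=38
step 8: append 25 -> window=[22, 1, 18, 16, 25] -> max=25
Window #4 max = 25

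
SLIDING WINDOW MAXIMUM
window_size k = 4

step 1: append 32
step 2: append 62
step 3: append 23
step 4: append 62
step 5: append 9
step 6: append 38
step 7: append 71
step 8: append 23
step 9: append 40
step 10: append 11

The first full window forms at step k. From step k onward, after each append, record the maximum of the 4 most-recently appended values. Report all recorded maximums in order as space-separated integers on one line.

step 1: append 32 -> window=[32] (not full yet)
step 2: append 62 -> window=[32, 62] (not full yet)
step 3: append 23 -> window=[32, 62, 23] (not full yet)
step 4: append 62 -> window=[32, 62, 23, 62] -> max=62
step 5: append 9 -> window=[62, 23, 62, 9] -> max=62
step 6: append 38 -> window=[23, 62, 9, 38] -> max=62
step 7: append 71 -> window=[62, 9, 38, 71] -> max=71
step 8: append 23 -> window=[9, 38, 71, 23] -> max=71
step 9: append 40 -> window=[38, 71, 23, 40] -> max=71
step 10: append 11 -> window=[71, 23, 40, 11] -> max=71

Answer: 62 62 62 71 71 71 71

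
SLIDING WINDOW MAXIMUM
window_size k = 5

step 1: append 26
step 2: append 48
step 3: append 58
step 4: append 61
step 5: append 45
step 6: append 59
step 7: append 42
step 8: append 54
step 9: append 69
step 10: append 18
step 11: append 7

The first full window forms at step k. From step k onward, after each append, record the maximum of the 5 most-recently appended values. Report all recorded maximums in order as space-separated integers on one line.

step 1: append 26 -> window=[26] (not full yet)
step 2: append 48 -> window=[26, 48] (not full yet)
step 3: append 58 -> window=[26, 48, 58] (not full yet)
step 4: append 61 -> window=[26, 48, 58, 61] (not full yet)
step 5: append 45 -> window=[26, 48, 58, 61, 45] -> max=61
step 6: append 59 -> window=[48, 58, 61, 45, 59] -> max=61
step 7: append 42 -> window=[58, 61, 45, 59, 42] -> max=61
step 8: append 54 -> window=[61, 45, 59, 42, 54] -> max=61
step 9: append 69 -> window=[45, 59, 42, 54, 69] -> max=69
step 10: append 18 -> window=[59, 42, 54, 69, 18] -> max=69
step 11: append 7 -> window=[42, 54, 69, 18, 7] -> max=69

Answer: 61 61 61 61 69 69 69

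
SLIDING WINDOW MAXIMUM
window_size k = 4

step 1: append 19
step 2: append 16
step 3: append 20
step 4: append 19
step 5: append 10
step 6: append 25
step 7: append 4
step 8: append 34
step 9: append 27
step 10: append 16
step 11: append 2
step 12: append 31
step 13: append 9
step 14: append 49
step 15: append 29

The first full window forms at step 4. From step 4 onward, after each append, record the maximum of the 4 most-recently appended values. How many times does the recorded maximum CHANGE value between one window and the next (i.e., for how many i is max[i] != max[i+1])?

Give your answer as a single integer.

Answer: 4

Derivation:
step 1: append 19 -> window=[19] (not full yet)
step 2: append 16 -> window=[19, 16] (not full yet)
step 3: append 20 -> window=[19, 16, 20] (not full yet)
step 4: append 19 -> window=[19, 16, 20, 19] -> max=20
step 5: append 10 -> window=[16, 20, 19, 10] -> max=20
step 6: append 25 -> window=[20, 19, 10, 25] -> max=25
step 7: append 4 -> window=[19, 10, 25, 4] -> max=25
step 8: append 34 -> window=[10, 25, 4, 34] -> max=34
step 9: append 27 -> window=[25, 4, 34, 27] -> max=34
step 10: append 16 -> window=[4, 34, 27, 16] -> max=34
step 11: append 2 -> window=[34, 27, 16, 2] -> max=34
step 12: append 31 -> window=[27, 16, 2, 31] -> max=31
step 13: append 9 -> window=[16, 2, 31, 9] -> max=31
step 14: append 49 -> window=[2, 31, 9, 49] -> max=49
step 15: append 29 -> window=[31, 9, 49, 29] -> max=49
Recorded maximums: 20 20 25 25 34 34 34 34 31 31 49 49
Changes between consecutive maximums: 4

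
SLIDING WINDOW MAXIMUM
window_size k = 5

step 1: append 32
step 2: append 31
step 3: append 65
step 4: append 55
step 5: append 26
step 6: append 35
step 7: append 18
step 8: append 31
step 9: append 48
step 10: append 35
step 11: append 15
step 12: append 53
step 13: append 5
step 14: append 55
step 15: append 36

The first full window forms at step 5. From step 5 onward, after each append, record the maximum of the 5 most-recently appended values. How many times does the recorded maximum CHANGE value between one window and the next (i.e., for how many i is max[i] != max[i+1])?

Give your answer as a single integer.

step 1: append 32 -> window=[32] (not full yet)
step 2: append 31 -> window=[32, 31] (not full yet)
step 3: append 65 -> window=[32, 31, 65] (not full yet)
step 4: append 55 -> window=[32, 31, 65, 55] (not full yet)
step 5: append 26 -> window=[32, 31, 65, 55, 26] -> max=65
step 6: append 35 -> window=[31, 65, 55, 26, 35] -> max=65
step 7: append 18 -> window=[65, 55, 26, 35, 18] -> max=65
step 8: append 31 -> window=[55, 26, 35, 18, 31] -> max=55
step 9: append 48 -> window=[26, 35, 18, 31, 48] -> max=48
step 10: append 35 -> window=[35, 18, 31, 48, 35] -> max=48
step 11: append 15 -> window=[18, 31, 48, 35, 15] -> max=48
step 12: append 53 -> window=[31, 48, 35, 15, 53] -> max=53
step 13: append 5 -> window=[48, 35, 15, 53, 5] -> max=53
step 14: append 55 -> window=[35, 15, 53, 5, 55] -> max=55
step 15: append 36 -> window=[15, 53, 5, 55, 36] -> max=55
Recorded maximums: 65 65 65 55 48 48 48 53 53 55 55
Changes between consecutive maximums: 4

Answer: 4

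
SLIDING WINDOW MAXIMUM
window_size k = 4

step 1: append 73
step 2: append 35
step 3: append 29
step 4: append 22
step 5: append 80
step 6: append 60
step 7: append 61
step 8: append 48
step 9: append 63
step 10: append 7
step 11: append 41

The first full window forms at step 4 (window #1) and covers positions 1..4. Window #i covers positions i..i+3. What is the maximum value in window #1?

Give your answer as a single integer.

step 1: append 73 -> window=[73] (not full yet)
step 2: append 35 -> window=[73, 35] (not full yet)
step 3: append 29 -> window=[73, 35, 29] (not full yet)
step 4: append 22 -> window=[73, 35, 29, 22] -> max=73
Window #1 max = 73

Answer: 73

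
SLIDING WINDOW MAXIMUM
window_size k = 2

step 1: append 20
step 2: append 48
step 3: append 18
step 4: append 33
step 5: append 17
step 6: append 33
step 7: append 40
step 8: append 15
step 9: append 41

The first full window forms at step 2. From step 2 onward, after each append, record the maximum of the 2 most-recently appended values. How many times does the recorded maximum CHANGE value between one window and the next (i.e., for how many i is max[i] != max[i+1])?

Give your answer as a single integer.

Answer: 3

Derivation:
step 1: append 20 -> window=[20] (not full yet)
step 2: append 48 -> window=[20, 48] -> max=48
step 3: append 18 -> window=[48, 18] -> max=48
step 4: append 33 -> window=[18, 33] -> max=33
step 5: append 17 -> window=[33, 17] -> max=33
step 6: append 33 -> window=[17, 33] -> max=33
step 7: append 40 -> window=[33, 40] -> max=40
step 8: append 15 -> window=[40, 15] -> max=40
step 9: append 41 -> window=[15, 41] -> max=41
Recorded maximums: 48 48 33 33 33 40 40 41
Changes between consecutive maximums: 3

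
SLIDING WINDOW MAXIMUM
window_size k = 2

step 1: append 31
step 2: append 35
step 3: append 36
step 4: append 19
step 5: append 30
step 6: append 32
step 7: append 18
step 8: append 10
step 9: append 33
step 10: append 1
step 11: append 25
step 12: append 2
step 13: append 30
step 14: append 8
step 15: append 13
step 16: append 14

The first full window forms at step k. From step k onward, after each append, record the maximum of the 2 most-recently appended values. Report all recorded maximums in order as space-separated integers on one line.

step 1: append 31 -> window=[31] (not full yet)
step 2: append 35 -> window=[31, 35] -> max=35
step 3: append 36 -> window=[35, 36] -> max=36
step 4: append 19 -> window=[36, 19] -> max=36
step 5: append 30 -> window=[19, 30] -> max=30
step 6: append 32 -> window=[30, 32] -> max=32
step 7: append 18 -> window=[32, 18] -> max=32
step 8: append 10 -> window=[18, 10] -> max=18
step 9: append 33 -> window=[10, 33] -> max=33
step 10: append 1 -> window=[33, 1] -> max=33
step 11: append 25 -> window=[1, 25] -> max=25
step 12: append 2 -> window=[25, 2] -> max=25
step 13: append 30 -> window=[2, 30] -> max=30
step 14: append 8 -> window=[30, 8] -> max=30
step 15: append 13 -> window=[8, 13] -> max=13
step 16: append 14 -> window=[13, 14] -> max=14

Answer: 35 36 36 30 32 32 18 33 33 25 25 30 30 13 14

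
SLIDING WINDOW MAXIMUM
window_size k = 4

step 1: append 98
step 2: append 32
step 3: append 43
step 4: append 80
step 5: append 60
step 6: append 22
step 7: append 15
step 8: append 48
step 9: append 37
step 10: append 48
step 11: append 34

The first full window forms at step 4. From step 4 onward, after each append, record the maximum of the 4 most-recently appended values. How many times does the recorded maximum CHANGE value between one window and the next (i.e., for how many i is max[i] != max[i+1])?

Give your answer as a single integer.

step 1: append 98 -> window=[98] (not full yet)
step 2: append 32 -> window=[98, 32] (not full yet)
step 3: append 43 -> window=[98, 32, 43] (not full yet)
step 4: append 80 -> window=[98, 32, 43, 80] -> max=98
step 5: append 60 -> window=[32, 43, 80, 60] -> max=80
step 6: append 22 -> window=[43, 80, 60, 22] -> max=80
step 7: append 15 -> window=[80, 60, 22, 15] -> max=80
step 8: append 48 -> window=[60, 22, 15, 48] -> max=60
step 9: append 37 -> window=[22, 15, 48, 37] -> max=48
step 10: append 48 -> window=[15, 48, 37, 48] -> max=48
step 11: append 34 -> window=[48, 37, 48, 34] -> max=48
Recorded maximums: 98 80 80 80 60 48 48 48
Changes between consecutive maximums: 3

Answer: 3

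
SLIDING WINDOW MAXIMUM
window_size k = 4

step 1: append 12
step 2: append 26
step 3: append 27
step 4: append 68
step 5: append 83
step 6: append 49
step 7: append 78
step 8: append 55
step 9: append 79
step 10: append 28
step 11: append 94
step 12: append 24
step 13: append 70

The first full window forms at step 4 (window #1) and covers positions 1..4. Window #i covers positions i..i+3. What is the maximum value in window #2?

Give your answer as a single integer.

step 1: append 12 -> window=[12] (not full yet)
step 2: append 26 -> window=[12, 26] (not full yet)
step 3: append 27 -> window=[12, 26, 27] (not full yet)
step 4: append 68 -> window=[12, 26, 27, 68] -> max=68
step 5: append 83 -> window=[26, 27, 68, 83] -> max=83
Window #2 max = 83

Answer: 83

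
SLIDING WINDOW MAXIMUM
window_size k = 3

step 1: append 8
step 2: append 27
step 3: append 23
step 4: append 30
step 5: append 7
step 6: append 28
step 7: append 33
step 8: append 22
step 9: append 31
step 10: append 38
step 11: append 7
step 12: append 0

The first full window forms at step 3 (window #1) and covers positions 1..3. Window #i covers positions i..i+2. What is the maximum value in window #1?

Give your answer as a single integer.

Answer: 27

Derivation:
step 1: append 8 -> window=[8] (not full yet)
step 2: append 27 -> window=[8, 27] (not full yet)
step 3: append 23 -> window=[8, 27, 23] -> max=27
Window #1 max = 27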